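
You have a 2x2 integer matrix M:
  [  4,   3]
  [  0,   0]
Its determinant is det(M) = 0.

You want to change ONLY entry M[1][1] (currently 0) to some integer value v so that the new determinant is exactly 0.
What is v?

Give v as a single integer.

det is linear in entry M[1][1]: det = old_det + (v - 0) * C_11
Cofactor C_11 = 4
Want det = 0: 0 + (v - 0) * 4 = 0
  (v - 0) = 0 / 4 = 0
  v = 0 + (0) = 0

Answer: 0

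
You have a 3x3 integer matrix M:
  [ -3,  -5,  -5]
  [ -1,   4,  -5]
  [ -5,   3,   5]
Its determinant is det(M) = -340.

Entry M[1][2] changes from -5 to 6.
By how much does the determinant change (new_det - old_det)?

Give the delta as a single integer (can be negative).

Answer: 374

Derivation:
Cofactor C_12 = 34
Entry delta = 6 - -5 = 11
Det delta = entry_delta * cofactor = 11 * 34 = 374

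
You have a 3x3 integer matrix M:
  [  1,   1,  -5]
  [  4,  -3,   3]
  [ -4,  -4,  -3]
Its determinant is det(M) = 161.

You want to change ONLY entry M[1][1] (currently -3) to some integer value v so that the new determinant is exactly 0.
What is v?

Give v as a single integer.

det is linear in entry M[1][1]: det = old_det + (v - -3) * C_11
Cofactor C_11 = -23
Want det = 0: 161 + (v - -3) * -23 = 0
  (v - -3) = -161 / -23 = 7
  v = -3 + (7) = 4

Answer: 4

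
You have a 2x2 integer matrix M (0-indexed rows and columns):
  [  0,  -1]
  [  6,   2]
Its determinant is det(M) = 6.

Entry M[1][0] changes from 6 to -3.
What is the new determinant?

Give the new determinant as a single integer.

Answer: -3

Derivation:
det is linear in row 1: changing M[1][0] by delta changes det by delta * cofactor(1,0).
Cofactor C_10 = (-1)^(1+0) * minor(1,0) = 1
Entry delta = -3 - 6 = -9
Det delta = -9 * 1 = -9
New det = 6 + -9 = -3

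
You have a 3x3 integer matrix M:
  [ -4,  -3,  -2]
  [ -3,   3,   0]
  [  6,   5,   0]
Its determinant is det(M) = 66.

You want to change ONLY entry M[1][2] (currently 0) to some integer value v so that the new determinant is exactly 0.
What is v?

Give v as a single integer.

det is linear in entry M[1][2]: det = old_det + (v - 0) * C_12
Cofactor C_12 = 2
Want det = 0: 66 + (v - 0) * 2 = 0
  (v - 0) = -66 / 2 = -33
  v = 0 + (-33) = -33

Answer: -33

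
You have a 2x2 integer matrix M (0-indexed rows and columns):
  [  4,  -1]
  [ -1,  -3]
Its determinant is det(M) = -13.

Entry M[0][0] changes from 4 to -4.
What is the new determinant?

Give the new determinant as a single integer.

Answer: 11

Derivation:
det is linear in row 0: changing M[0][0] by delta changes det by delta * cofactor(0,0).
Cofactor C_00 = (-1)^(0+0) * minor(0,0) = -3
Entry delta = -4 - 4 = -8
Det delta = -8 * -3 = 24
New det = -13 + 24 = 11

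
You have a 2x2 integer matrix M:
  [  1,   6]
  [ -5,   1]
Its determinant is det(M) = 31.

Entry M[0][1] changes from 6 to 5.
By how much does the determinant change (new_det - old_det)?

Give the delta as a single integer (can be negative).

Answer: -5

Derivation:
Cofactor C_01 = 5
Entry delta = 5 - 6 = -1
Det delta = entry_delta * cofactor = -1 * 5 = -5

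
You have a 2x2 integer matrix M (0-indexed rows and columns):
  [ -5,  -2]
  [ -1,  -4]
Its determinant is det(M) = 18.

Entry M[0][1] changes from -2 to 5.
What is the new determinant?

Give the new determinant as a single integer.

det is linear in row 0: changing M[0][1] by delta changes det by delta * cofactor(0,1).
Cofactor C_01 = (-1)^(0+1) * minor(0,1) = 1
Entry delta = 5 - -2 = 7
Det delta = 7 * 1 = 7
New det = 18 + 7 = 25

Answer: 25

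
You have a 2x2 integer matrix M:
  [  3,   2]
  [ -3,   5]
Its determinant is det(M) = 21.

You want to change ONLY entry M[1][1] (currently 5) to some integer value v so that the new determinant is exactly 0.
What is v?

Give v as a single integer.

det is linear in entry M[1][1]: det = old_det + (v - 5) * C_11
Cofactor C_11 = 3
Want det = 0: 21 + (v - 5) * 3 = 0
  (v - 5) = -21 / 3 = -7
  v = 5 + (-7) = -2

Answer: -2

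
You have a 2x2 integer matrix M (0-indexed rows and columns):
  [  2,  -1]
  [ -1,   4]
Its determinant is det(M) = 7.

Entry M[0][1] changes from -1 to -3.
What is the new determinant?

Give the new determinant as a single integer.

Answer: 5

Derivation:
det is linear in row 0: changing M[0][1] by delta changes det by delta * cofactor(0,1).
Cofactor C_01 = (-1)^(0+1) * minor(0,1) = 1
Entry delta = -3 - -1 = -2
Det delta = -2 * 1 = -2
New det = 7 + -2 = 5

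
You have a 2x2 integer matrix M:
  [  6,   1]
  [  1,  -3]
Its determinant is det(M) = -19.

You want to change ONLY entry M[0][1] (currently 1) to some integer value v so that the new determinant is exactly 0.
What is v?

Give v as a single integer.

det is linear in entry M[0][1]: det = old_det + (v - 1) * C_01
Cofactor C_01 = -1
Want det = 0: -19 + (v - 1) * -1 = 0
  (v - 1) = 19 / -1 = -19
  v = 1 + (-19) = -18

Answer: -18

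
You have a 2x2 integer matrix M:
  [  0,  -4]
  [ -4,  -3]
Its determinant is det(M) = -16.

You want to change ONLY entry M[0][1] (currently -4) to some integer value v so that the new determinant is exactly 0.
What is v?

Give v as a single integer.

det is linear in entry M[0][1]: det = old_det + (v - -4) * C_01
Cofactor C_01 = 4
Want det = 0: -16 + (v - -4) * 4 = 0
  (v - -4) = 16 / 4 = 4
  v = -4 + (4) = 0

Answer: 0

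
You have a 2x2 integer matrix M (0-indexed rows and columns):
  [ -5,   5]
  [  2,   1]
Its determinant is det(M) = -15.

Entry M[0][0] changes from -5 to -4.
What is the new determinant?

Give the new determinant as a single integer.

det is linear in row 0: changing M[0][0] by delta changes det by delta * cofactor(0,0).
Cofactor C_00 = (-1)^(0+0) * minor(0,0) = 1
Entry delta = -4 - -5 = 1
Det delta = 1 * 1 = 1
New det = -15 + 1 = -14

Answer: -14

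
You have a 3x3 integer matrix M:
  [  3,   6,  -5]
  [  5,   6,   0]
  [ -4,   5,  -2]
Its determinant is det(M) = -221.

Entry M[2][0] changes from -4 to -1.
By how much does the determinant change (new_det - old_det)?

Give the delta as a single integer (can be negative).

Cofactor C_20 = 30
Entry delta = -1 - -4 = 3
Det delta = entry_delta * cofactor = 3 * 30 = 90

Answer: 90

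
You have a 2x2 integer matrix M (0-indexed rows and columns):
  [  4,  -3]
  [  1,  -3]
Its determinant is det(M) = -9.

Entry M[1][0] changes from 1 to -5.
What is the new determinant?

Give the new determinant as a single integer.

det is linear in row 1: changing M[1][0] by delta changes det by delta * cofactor(1,0).
Cofactor C_10 = (-1)^(1+0) * minor(1,0) = 3
Entry delta = -5 - 1 = -6
Det delta = -6 * 3 = -18
New det = -9 + -18 = -27

Answer: -27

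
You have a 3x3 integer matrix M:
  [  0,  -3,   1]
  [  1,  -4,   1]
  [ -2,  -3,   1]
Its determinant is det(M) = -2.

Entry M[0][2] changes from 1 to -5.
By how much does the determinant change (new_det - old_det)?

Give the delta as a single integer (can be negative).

Answer: 66

Derivation:
Cofactor C_02 = -11
Entry delta = -5 - 1 = -6
Det delta = entry_delta * cofactor = -6 * -11 = 66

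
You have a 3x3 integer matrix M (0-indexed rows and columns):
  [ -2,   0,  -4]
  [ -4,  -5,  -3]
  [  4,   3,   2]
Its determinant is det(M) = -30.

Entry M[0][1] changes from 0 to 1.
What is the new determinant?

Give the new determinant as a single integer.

Answer: -34

Derivation:
det is linear in row 0: changing M[0][1] by delta changes det by delta * cofactor(0,1).
Cofactor C_01 = (-1)^(0+1) * minor(0,1) = -4
Entry delta = 1 - 0 = 1
Det delta = 1 * -4 = -4
New det = -30 + -4 = -34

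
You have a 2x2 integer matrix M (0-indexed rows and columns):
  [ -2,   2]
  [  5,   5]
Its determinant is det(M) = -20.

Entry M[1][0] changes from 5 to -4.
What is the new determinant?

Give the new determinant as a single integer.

Answer: -2

Derivation:
det is linear in row 1: changing M[1][0] by delta changes det by delta * cofactor(1,0).
Cofactor C_10 = (-1)^(1+0) * minor(1,0) = -2
Entry delta = -4 - 5 = -9
Det delta = -9 * -2 = 18
New det = -20 + 18 = -2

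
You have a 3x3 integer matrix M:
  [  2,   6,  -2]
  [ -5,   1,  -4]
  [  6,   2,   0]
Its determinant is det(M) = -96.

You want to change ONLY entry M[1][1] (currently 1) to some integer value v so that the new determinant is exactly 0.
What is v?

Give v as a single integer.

det is linear in entry M[1][1]: det = old_det + (v - 1) * C_11
Cofactor C_11 = 12
Want det = 0: -96 + (v - 1) * 12 = 0
  (v - 1) = 96 / 12 = 8
  v = 1 + (8) = 9

Answer: 9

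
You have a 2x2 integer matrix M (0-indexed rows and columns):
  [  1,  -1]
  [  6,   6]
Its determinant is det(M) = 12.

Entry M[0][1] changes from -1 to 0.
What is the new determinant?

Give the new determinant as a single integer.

det is linear in row 0: changing M[0][1] by delta changes det by delta * cofactor(0,1).
Cofactor C_01 = (-1)^(0+1) * minor(0,1) = -6
Entry delta = 0 - -1 = 1
Det delta = 1 * -6 = -6
New det = 12 + -6 = 6

Answer: 6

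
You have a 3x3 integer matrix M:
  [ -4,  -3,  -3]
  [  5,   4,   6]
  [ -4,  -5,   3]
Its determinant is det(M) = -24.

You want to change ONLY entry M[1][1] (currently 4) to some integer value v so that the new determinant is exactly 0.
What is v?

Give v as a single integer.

det is linear in entry M[1][1]: det = old_det + (v - 4) * C_11
Cofactor C_11 = -24
Want det = 0: -24 + (v - 4) * -24 = 0
  (v - 4) = 24 / -24 = -1
  v = 4 + (-1) = 3

Answer: 3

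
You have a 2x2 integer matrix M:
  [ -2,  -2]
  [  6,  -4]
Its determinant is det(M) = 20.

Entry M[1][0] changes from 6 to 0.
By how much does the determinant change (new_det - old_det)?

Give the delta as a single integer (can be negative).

Answer: -12

Derivation:
Cofactor C_10 = 2
Entry delta = 0 - 6 = -6
Det delta = entry_delta * cofactor = -6 * 2 = -12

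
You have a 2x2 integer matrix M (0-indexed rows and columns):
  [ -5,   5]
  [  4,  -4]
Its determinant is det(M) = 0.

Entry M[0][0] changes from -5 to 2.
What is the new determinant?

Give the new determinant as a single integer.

det is linear in row 0: changing M[0][0] by delta changes det by delta * cofactor(0,0).
Cofactor C_00 = (-1)^(0+0) * minor(0,0) = -4
Entry delta = 2 - -5 = 7
Det delta = 7 * -4 = -28
New det = 0 + -28 = -28

Answer: -28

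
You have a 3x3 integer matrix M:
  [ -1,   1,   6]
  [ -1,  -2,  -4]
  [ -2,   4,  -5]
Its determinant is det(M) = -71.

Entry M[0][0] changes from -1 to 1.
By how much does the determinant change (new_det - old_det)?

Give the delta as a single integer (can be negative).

Cofactor C_00 = 26
Entry delta = 1 - -1 = 2
Det delta = entry_delta * cofactor = 2 * 26 = 52

Answer: 52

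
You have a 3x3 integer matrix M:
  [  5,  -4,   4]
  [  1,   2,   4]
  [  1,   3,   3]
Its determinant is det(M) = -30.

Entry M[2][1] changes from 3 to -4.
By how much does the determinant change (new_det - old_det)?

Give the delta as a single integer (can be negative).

Answer: 112

Derivation:
Cofactor C_21 = -16
Entry delta = -4 - 3 = -7
Det delta = entry_delta * cofactor = -7 * -16 = 112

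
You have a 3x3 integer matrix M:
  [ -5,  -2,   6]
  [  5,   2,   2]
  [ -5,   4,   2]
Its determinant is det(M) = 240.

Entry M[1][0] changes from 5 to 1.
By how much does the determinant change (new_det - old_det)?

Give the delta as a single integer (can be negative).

Cofactor C_10 = 28
Entry delta = 1 - 5 = -4
Det delta = entry_delta * cofactor = -4 * 28 = -112

Answer: -112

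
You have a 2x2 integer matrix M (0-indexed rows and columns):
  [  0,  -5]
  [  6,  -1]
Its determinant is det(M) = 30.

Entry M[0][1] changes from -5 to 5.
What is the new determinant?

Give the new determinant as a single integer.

det is linear in row 0: changing M[0][1] by delta changes det by delta * cofactor(0,1).
Cofactor C_01 = (-1)^(0+1) * minor(0,1) = -6
Entry delta = 5 - -5 = 10
Det delta = 10 * -6 = -60
New det = 30 + -60 = -30

Answer: -30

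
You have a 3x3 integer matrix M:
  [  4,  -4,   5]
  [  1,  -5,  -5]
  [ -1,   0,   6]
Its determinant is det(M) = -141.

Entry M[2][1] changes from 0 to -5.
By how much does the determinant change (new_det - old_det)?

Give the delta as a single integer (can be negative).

Answer: -125

Derivation:
Cofactor C_21 = 25
Entry delta = -5 - 0 = -5
Det delta = entry_delta * cofactor = -5 * 25 = -125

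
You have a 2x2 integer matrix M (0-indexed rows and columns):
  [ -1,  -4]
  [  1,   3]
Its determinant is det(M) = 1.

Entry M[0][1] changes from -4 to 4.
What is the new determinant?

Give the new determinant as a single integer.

Answer: -7

Derivation:
det is linear in row 0: changing M[0][1] by delta changes det by delta * cofactor(0,1).
Cofactor C_01 = (-1)^(0+1) * minor(0,1) = -1
Entry delta = 4 - -4 = 8
Det delta = 8 * -1 = -8
New det = 1 + -8 = -7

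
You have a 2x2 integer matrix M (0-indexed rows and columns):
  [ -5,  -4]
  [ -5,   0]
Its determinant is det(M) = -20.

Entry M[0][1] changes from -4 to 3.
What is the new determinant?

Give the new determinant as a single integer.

Answer: 15

Derivation:
det is linear in row 0: changing M[0][1] by delta changes det by delta * cofactor(0,1).
Cofactor C_01 = (-1)^(0+1) * minor(0,1) = 5
Entry delta = 3 - -4 = 7
Det delta = 7 * 5 = 35
New det = -20 + 35 = 15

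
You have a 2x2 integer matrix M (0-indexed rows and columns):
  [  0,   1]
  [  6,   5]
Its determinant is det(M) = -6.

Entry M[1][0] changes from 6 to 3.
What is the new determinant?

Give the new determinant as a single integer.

Answer: -3

Derivation:
det is linear in row 1: changing M[1][0] by delta changes det by delta * cofactor(1,0).
Cofactor C_10 = (-1)^(1+0) * minor(1,0) = -1
Entry delta = 3 - 6 = -3
Det delta = -3 * -1 = 3
New det = -6 + 3 = -3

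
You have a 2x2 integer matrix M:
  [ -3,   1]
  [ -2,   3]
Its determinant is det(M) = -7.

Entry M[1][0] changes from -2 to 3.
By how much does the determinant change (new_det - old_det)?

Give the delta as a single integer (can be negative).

Answer: -5

Derivation:
Cofactor C_10 = -1
Entry delta = 3 - -2 = 5
Det delta = entry_delta * cofactor = 5 * -1 = -5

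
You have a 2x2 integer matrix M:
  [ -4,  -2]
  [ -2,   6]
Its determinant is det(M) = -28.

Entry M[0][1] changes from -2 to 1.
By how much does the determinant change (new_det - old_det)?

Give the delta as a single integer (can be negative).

Answer: 6

Derivation:
Cofactor C_01 = 2
Entry delta = 1 - -2 = 3
Det delta = entry_delta * cofactor = 3 * 2 = 6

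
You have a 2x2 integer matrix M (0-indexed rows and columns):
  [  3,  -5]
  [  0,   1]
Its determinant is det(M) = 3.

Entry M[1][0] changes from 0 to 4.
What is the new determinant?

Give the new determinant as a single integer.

Answer: 23

Derivation:
det is linear in row 1: changing M[1][0] by delta changes det by delta * cofactor(1,0).
Cofactor C_10 = (-1)^(1+0) * minor(1,0) = 5
Entry delta = 4 - 0 = 4
Det delta = 4 * 5 = 20
New det = 3 + 20 = 23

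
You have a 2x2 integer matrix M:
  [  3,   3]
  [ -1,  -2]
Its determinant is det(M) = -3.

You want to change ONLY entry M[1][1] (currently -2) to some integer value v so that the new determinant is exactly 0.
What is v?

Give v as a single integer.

det is linear in entry M[1][1]: det = old_det + (v - -2) * C_11
Cofactor C_11 = 3
Want det = 0: -3 + (v - -2) * 3 = 0
  (v - -2) = 3 / 3 = 1
  v = -2 + (1) = -1

Answer: -1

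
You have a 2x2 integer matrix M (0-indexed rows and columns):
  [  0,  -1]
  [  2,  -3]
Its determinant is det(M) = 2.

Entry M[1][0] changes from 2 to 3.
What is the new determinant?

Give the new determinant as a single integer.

Answer: 3

Derivation:
det is linear in row 1: changing M[1][0] by delta changes det by delta * cofactor(1,0).
Cofactor C_10 = (-1)^(1+0) * minor(1,0) = 1
Entry delta = 3 - 2 = 1
Det delta = 1 * 1 = 1
New det = 2 + 1 = 3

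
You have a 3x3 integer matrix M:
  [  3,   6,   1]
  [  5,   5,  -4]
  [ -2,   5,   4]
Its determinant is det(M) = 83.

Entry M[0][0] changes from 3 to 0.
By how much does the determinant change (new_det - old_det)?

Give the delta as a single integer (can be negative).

Answer: -120

Derivation:
Cofactor C_00 = 40
Entry delta = 0 - 3 = -3
Det delta = entry_delta * cofactor = -3 * 40 = -120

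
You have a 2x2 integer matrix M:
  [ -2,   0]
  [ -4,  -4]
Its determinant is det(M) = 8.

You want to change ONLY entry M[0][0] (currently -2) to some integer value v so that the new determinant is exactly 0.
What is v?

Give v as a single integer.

Answer: 0

Derivation:
det is linear in entry M[0][0]: det = old_det + (v - -2) * C_00
Cofactor C_00 = -4
Want det = 0: 8 + (v - -2) * -4 = 0
  (v - -2) = -8 / -4 = 2
  v = -2 + (2) = 0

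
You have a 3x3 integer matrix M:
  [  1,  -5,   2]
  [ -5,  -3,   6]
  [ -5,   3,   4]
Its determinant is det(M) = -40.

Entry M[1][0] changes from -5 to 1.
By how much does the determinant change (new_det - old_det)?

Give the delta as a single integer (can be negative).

Cofactor C_10 = 26
Entry delta = 1 - -5 = 6
Det delta = entry_delta * cofactor = 6 * 26 = 156

Answer: 156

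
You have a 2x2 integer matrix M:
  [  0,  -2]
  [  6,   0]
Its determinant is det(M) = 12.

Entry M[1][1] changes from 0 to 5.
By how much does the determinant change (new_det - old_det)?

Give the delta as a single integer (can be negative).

Cofactor C_11 = 0
Entry delta = 5 - 0 = 5
Det delta = entry_delta * cofactor = 5 * 0 = 0

Answer: 0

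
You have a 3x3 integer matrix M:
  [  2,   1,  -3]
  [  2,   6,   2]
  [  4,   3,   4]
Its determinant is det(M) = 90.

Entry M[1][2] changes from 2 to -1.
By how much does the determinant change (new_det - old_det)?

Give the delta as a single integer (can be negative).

Answer: 6

Derivation:
Cofactor C_12 = -2
Entry delta = -1 - 2 = -3
Det delta = entry_delta * cofactor = -3 * -2 = 6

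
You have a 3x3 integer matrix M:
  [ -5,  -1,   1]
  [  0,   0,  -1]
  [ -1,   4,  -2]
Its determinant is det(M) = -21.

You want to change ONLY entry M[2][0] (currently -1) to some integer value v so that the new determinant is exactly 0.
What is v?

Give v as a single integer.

Answer: 20

Derivation:
det is linear in entry M[2][0]: det = old_det + (v - -1) * C_20
Cofactor C_20 = 1
Want det = 0: -21 + (v - -1) * 1 = 0
  (v - -1) = 21 / 1 = 21
  v = -1 + (21) = 20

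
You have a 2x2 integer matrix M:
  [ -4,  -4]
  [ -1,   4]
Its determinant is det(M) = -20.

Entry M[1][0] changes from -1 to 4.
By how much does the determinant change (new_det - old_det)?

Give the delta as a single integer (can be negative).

Cofactor C_10 = 4
Entry delta = 4 - -1 = 5
Det delta = entry_delta * cofactor = 5 * 4 = 20

Answer: 20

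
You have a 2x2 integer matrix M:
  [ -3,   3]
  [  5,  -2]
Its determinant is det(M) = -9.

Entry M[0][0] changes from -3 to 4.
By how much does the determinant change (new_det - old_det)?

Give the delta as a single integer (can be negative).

Answer: -14

Derivation:
Cofactor C_00 = -2
Entry delta = 4 - -3 = 7
Det delta = entry_delta * cofactor = 7 * -2 = -14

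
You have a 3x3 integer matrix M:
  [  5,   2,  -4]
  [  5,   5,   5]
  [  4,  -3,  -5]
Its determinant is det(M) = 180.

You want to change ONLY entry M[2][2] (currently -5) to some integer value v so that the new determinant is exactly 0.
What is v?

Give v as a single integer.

Answer: -17

Derivation:
det is linear in entry M[2][2]: det = old_det + (v - -5) * C_22
Cofactor C_22 = 15
Want det = 0: 180 + (v - -5) * 15 = 0
  (v - -5) = -180 / 15 = -12
  v = -5 + (-12) = -17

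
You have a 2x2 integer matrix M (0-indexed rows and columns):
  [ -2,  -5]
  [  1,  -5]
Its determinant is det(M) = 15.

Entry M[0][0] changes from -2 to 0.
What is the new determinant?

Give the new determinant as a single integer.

Answer: 5

Derivation:
det is linear in row 0: changing M[0][0] by delta changes det by delta * cofactor(0,0).
Cofactor C_00 = (-1)^(0+0) * minor(0,0) = -5
Entry delta = 0 - -2 = 2
Det delta = 2 * -5 = -10
New det = 15 + -10 = 5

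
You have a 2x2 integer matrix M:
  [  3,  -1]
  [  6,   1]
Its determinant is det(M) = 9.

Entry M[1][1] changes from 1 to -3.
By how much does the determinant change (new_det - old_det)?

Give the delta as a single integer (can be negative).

Cofactor C_11 = 3
Entry delta = -3 - 1 = -4
Det delta = entry_delta * cofactor = -4 * 3 = -12

Answer: -12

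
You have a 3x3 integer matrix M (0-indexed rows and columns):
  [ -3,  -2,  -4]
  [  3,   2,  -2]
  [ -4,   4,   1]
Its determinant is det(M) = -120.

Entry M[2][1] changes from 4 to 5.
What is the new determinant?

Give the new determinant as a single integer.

Answer: -138

Derivation:
det is linear in row 2: changing M[2][1] by delta changes det by delta * cofactor(2,1).
Cofactor C_21 = (-1)^(2+1) * minor(2,1) = -18
Entry delta = 5 - 4 = 1
Det delta = 1 * -18 = -18
New det = -120 + -18 = -138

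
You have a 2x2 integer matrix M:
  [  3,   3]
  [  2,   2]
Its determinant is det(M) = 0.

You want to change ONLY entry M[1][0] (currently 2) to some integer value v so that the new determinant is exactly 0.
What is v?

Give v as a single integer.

Answer: 2

Derivation:
det is linear in entry M[1][0]: det = old_det + (v - 2) * C_10
Cofactor C_10 = -3
Want det = 0: 0 + (v - 2) * -3 = 0
  (v - 2) = 0 / -3 = 0
  v = 2 + (0) = 2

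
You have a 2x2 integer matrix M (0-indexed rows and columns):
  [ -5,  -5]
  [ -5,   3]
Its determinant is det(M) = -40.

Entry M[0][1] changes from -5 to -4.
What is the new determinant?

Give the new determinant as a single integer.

det is linear in row 0: changing M[0][1] by delta changes det by delta * cofactor(0,1).
Cofactor C_01 = (-1)^(0+1) * minor(0,1) = 5
Entry delta = -4 - -5 = 1
Det delta = 1 * 5 = 5
New det = -40 + 5 = -35

Answer: -35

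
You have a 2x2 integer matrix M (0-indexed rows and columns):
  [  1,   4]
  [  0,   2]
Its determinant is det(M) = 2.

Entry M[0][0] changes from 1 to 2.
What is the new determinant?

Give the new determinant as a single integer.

det is linear in row 0: changing M[0][0] by delta changes det by delta * cofactor(0,0).
Cofactor C_00 = (-1)^(0+0) * minor(0,0) = 2
Entry delta = 2 - 1 = 1
Det delta = 1 * 2 = 2
New det = 2 + 2 = 4

Answer: 4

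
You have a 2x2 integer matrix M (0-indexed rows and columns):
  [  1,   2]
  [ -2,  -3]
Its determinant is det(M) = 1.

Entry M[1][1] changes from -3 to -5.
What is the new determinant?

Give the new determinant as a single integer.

Answer: -1

Derivation:
det is linear in row 1: changing M[1][1] by delta changes det by delta * cofactor(1,1).
Cofactor C_11 = (-1)^(1+1) * minor(1,1) = 1
Entry delta = -5 - -3 = -2
Det delta = -2 * 1 = -2
New det = 1 + -2 = -1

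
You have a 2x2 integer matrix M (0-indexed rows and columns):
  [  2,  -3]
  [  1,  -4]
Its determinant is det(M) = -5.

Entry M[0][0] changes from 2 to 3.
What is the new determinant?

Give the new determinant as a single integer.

Answer: -9

Derivation:
det is linear in row 0: changing M[0][0] by delta changes det by delta * cofactor(0,0).
Cofactor C_00 = (-1)^(0+0) * minor(0,0) = -4
Entry delta = 3 - 2 = 1
Det delta = 1 * -4 = -4
New det = -5 + -4 = -9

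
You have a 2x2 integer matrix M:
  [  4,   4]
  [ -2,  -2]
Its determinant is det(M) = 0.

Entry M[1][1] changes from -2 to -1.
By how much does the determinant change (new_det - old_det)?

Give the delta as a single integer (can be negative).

Answer: 4

Derivation:
Cofactor C_11 = 4
Entry delta = -1 - -2 = 1
Det delta = entry_delta * cofactor = 1 * 4 = 4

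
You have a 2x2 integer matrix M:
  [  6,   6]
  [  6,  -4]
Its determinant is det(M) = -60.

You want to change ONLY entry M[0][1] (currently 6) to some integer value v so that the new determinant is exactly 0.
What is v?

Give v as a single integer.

det is linear in entry M[0][1]: det = old_det + (v - 6) * C_01
Cofactor C_01 = -6
Want det = 0: -60 + (v - 6) * -6 = 0
  (v - 6) = 60 / -6 = -10
  v = 6 + (-10) = -4

Answer: -4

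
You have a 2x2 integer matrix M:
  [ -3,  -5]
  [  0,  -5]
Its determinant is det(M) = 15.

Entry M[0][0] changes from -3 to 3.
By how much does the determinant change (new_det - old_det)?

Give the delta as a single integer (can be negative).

Answer: -30

Derivation:
Cofactor C_00 = -5
Entry delta = 3 - -3 = 6
Det delta = entry_delta * cofactor = 6 * -5 = -30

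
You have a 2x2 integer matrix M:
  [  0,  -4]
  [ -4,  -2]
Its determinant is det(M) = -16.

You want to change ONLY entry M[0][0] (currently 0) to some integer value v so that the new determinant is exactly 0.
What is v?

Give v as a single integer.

det is linear in entry M[0][0]: det = old_det + (v - 0) * C_00
Cofactor C_00 = -2
Want det = 0: -16 + (v - 0) * -2 = 0
  (v - 0) = 16 / -2 = -8
  v = 0 + (-8) = -8

Answer: -8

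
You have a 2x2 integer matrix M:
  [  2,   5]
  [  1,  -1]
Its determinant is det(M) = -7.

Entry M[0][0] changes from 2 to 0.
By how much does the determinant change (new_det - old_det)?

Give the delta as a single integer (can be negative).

Cofactor C_00 = -1
Entry delta = 0 - 2 = -2
Det delta = entry_delta * cofactor = -2 * -1 = 2

Answer: 2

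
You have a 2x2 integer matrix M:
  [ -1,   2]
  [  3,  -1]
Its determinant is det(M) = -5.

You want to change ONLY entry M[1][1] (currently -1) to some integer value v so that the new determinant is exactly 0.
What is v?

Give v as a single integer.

det is linear in entry M[1][1]: det = old_det + (v - -1) * C_11
Cofactor C_11 = -1
Want det = 0: -5 + (v - -1) * -1 = 0
  (v - -1) = 5 / -1 = -5
  v = -1 + (-5) = -6

Answer: -6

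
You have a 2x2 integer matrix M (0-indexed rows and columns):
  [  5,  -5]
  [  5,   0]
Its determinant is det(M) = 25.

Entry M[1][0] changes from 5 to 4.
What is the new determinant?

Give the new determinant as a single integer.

det is linear in row 1: changing M[1][0] by delta changes det by delta * cofactor(1,0).
Cofactor C_10 = (-1)^(1+0) * minor(1,0) = 5
Entry delta = 4 - 5 = -1
Det delta = -1 * 5 = -5
New det = 25 + -5 = 20

Answer: 20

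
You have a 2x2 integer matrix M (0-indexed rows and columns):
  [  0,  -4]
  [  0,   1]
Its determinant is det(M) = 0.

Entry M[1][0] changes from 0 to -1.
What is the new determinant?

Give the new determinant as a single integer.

Answer: -4

Derivation:
det is linear in row 1: changing M[1][0] by delta changes det by delta * cofactor(1,0).
Cofactor C_10 = (-1)^(1+0) * minor(1,0) = 4
Entry delta = -1 - 0 = -1
Det delta = -1 * 4 = -4
New det = 0 + -4 = -4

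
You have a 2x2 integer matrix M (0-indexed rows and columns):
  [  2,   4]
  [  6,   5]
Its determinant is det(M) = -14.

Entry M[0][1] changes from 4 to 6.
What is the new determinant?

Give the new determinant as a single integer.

det is linear in row 0: changing M[0][1] by delta changes det by delta * cofactor(0,1).
Cofactor C_01 = (-1)^(0+1) * minor(0,1) = -6
Entry delta = 6 - 4 = 2
Det delta = 2 * -6 = -12
New det = -14 + -12 = -26

Answer: -26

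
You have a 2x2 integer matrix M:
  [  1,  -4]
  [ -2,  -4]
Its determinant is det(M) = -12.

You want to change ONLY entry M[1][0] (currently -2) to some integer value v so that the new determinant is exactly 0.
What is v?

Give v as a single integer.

det is linear in entry M[1][0]: det = old_det + (v - -2) * C_10
Cofactor C_10 = 4
Want det = 0: -12 + (v - -2) * 4 = 0
  (v - -2) = 12 / 4 = 3
  v = -2 + (3) = 1

Answer: 1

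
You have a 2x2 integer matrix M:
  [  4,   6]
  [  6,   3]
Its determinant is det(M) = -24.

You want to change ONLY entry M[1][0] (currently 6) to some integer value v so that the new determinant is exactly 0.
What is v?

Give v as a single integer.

det is linear in entry M[1][0]: det = old_det + (v - 6) * C_10
Cofactor C_10 = -6
Want det = 0: -24 + (v - 6) * -6 = 0
  (v - 6) = 24 / -6 = -4
  v = 6 + (-4) = 2

Answer: 2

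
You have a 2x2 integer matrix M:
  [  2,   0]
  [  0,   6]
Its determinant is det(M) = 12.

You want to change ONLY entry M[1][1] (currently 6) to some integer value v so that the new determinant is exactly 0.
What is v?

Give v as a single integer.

Answer: 0

Derivation:
det is linear in entry M[1][1]: det = old_det + (v - 6) * C_11
Cofactor C_11 = 2
Want det = 0: 12 + (v - 6) * 2 = 0
  (v - 6) = -12 / 2 = -6
  v = 6 + (-6) = 0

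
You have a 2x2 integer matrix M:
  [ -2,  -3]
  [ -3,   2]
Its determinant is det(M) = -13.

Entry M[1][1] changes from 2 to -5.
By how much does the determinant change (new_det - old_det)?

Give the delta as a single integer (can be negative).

Cofactor C_11 = -2
Entry delta = -5 - 2 = -7
Det delta = entry_delta * cofactor = -7 * -2 = 14

Answer: 14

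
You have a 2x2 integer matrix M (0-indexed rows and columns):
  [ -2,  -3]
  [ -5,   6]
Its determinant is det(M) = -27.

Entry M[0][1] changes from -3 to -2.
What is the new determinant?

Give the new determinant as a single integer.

det is linear in row 0: changing M[0][1] by delta changes det by delta * cofactor(0,1).
Cofactor C_01 = (-1)^(0+1) * minor(0,1) = 5
Entry delta = -2 - -3 = 1
Det delta = 1 * 5 = 5
New det = -27 + 5 = -22

Answer: -22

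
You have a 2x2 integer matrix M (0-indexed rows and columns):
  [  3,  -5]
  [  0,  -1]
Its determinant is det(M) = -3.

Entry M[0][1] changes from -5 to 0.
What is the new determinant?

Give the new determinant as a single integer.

det is linear in row 0: changing M[0][1] by delta changes det by delta * cofactor(0,1).
Cofactor C_01 = (-1)^(0+1) * minor(0,1) = 0
Entry delta = 0 - -5 = 5
Det delta = 5 * 0 = 0
New det = -3 + 0 = -3

Answer: -3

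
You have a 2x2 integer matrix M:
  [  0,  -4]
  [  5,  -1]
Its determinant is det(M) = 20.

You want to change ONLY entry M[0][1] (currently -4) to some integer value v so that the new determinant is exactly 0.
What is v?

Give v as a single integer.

det is linear in entry M[0][1]: det = old_det + (v - -4) * C_01
Cofactor C_01 = -5
Want det = 0: 20 + (v - -4) * -5 = 0
  (v - -4) = -20 / -5 = 4
  v = -4 + (4) = 0

Answer: 0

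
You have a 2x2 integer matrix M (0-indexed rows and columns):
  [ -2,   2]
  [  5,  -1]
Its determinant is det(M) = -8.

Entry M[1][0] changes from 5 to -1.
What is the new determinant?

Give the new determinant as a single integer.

det is linear in row 1: changing M[1][0] by delta changes det by delta * cofactor(1,0).
Cofactor C_10 = (-1)^(1+0) * minor(1,0) = -2
Entry delta = -1 - 5 = -6
Det delta = -6 * -2 = 12
New det = -8 + 12 = 4

Answer: 4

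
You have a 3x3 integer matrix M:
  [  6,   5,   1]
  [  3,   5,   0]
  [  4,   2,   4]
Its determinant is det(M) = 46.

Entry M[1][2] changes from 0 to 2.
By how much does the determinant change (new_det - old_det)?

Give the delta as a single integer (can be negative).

Answer: 16

Derivation:
Cofactor C_12 = 8
Entry delta = 2 - 0 = 2
Det delta = entry_delta * cofactor = 2 * 8 = 16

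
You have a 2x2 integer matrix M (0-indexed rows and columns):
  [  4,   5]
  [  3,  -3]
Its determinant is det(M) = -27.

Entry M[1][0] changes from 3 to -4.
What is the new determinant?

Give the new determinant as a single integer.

Answer: 8

Derivation:
det is linear in row 1: changing M[1][0] by delta changes det by delta * cofactor(1,0).
Cofactor C_10 = (-1)^(1+0) * minor(1,0) = -5
Entry delta = -4 - 3 = -7
Det delta = -7 * -5 = 35
New det = -27 + 35 = 8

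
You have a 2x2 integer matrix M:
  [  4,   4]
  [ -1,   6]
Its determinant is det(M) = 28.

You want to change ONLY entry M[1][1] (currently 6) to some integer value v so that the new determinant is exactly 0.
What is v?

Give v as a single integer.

det is linear in entry M[1][1]: det = old_det + (v - 6) * C_11
Cofactor C_11 = 4
Want det = 0: 28 + (v - 6) * 4 = 0
  (v - 6) = -28 / 4 = -7
  v = 6 + (-7) = -1

Answer: -1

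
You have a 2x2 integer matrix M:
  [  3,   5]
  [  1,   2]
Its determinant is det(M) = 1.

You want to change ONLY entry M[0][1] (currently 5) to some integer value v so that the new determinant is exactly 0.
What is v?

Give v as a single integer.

det is linear in entry M[0][1]: det = old_det + (v - 5) * C_01
Cofactor C_01 = -1
Want det = 0: 1 + (v - 5) * -1 = 0
  (v - 5) = -1 / -1 = 1
  v = 5 + (1) = 6

Answer: 6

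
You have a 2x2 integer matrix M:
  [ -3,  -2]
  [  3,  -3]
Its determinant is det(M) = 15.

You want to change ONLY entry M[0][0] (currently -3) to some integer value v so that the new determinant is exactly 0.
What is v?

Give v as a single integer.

det is linear in entry M[0][0]: det = old_det + (v - -3) * C_00
Cofactor C_00 = -3
Want det = 0: 15 + (v - -3) * -3 = 0
  (v - -3) = -15 / -3 = 5
  v = -3 + (5) = 2

Answer: 2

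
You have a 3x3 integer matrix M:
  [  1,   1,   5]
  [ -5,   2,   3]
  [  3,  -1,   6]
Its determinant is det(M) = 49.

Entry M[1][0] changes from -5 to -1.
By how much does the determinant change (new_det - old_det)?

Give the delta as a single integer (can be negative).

Answer: -44

Derivation:
Cofactor C_10 = -11
Entry delta = -1 - -5 = 4
Det delta = entry_delta * cofactor = 4 * -11 = -44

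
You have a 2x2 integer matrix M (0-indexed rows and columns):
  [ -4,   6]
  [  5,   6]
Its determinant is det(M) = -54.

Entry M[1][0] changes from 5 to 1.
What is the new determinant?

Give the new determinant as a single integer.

det is linear in row 1: changing M[1][0] by delta changes det by delta * cofactor(1,0).
Cofactor C_10 = (-1)^(1+0) * minor(1,0) = -6
Entry delta = 1 - 5 = -4
Det delta = -4 * -6 = 24
New det = -54 + 24 = -30

Answer: -30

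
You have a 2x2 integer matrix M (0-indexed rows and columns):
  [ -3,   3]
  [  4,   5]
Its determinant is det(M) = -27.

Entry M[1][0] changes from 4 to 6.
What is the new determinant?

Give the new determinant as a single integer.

Answer: -33

Derivation:
det is linear in row 1: changing M[1][0] by delta changes det by delta * cofactor(1,0).
Cofactor C_10 = (-1)^(1+0) * minor(1,0) = -3
Entry delta = 6 - 4 = 2
Det delta = 2 * -3 = -6
New det = -27 + -6 = -33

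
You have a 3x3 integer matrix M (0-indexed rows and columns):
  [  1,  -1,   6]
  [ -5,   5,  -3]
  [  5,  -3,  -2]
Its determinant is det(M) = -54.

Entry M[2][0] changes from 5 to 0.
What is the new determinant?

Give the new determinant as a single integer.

det is linear in row 2: changing M[2][0] by delta changes det by delta * cofactor(2,0).
Cofactor C_20 = (-1)^(2+0) * minor(2,0) = -27
Entry delta = 0 - 5 = -5
Det delta = -5 * -27 = 135
New det = -54 + 135 = 81

Answer: 81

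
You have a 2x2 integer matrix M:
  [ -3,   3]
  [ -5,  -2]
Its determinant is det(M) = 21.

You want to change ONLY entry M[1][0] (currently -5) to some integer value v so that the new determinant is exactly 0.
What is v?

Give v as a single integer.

det is linear in entry M[1][0]: det = old_det + (v - -5) * C_10
Cofactor C_10 = -3
Want det = 0: 21 + (v - -5) * -3 = 0
  (v - -5) = -21 / -3 = 7
  v = -5 + (7) = 2

Answer: 2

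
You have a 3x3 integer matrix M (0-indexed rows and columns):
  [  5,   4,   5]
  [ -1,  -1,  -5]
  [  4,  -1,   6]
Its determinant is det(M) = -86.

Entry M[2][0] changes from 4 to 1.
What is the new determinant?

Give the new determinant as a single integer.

Answer: -41

Derivation:
det is linear in row 2: changing M[2][0] by delta changes det by delta * cofactor(2,0).
Cofactor C_20 = (-1)^(2+0) * minor(2,0) = -15
Entry delta = 1 - 4 = -3
Det delta = -3 * -15 = 45
New det = -86 + 45 = -41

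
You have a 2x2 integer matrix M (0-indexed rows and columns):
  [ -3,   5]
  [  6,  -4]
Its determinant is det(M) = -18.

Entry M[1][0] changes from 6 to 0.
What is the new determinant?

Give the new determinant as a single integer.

det is linear in row 1: changing M[1][0] by delta changes det by delta * cofactor(1,0).
Cofactor C_10 = (-1)^(1+0) * minor(1,0) = -5
Entry delta = 0 - 6 = -6
Det delta = -6 * -5 = 30
New det = -18 + 30 = 12

Answer: 12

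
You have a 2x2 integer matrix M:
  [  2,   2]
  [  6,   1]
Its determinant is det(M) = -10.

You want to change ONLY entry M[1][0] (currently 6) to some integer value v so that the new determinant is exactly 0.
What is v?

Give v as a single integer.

det is linear in entry M[1][0]: det = old_det + (v - 6) * C_10
Cofactor C_10 = -2
Want det = 0: -10 + (v - 6) * -2 = 0
  (v - 6) = 10 / -2 = -5
  v = 6 + (-5) = 1

Answer: 1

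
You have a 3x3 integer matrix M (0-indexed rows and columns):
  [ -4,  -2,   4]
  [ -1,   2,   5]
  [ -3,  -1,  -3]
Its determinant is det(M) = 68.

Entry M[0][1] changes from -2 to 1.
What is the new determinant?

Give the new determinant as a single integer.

det is linear in row 0: changing M[0][1] by delta changes det by delta * cofactor(0,1).
Cofactor C_01 = (-1)^(0+1) * minor(0,1) = -18
Entry delta = 1 - -2 = 3
Det delta = 3 * -18 = -54
New det = 68 + -54 = 14

Answer: 14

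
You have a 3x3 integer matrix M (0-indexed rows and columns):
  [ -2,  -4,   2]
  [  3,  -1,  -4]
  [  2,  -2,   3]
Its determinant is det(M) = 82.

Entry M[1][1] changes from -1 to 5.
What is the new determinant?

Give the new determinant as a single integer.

Answer: 22

Derivation:
det is linear in row 1: changing M[1][1] by delta changes det by delta * cofactor(1,1).
Cofactor C_11 = (-1)^(1+1) * minor(1,1) = -10
Entry delta = 5 - -1 = 6
Det delta = 6 * -10 = -60
New det = 82 + -60 = 22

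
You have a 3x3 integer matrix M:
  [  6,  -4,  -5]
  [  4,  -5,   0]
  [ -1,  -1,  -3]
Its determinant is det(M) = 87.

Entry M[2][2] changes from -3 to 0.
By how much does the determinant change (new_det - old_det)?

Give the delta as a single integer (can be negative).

Cofactor C_22 = -14
Entry delta = 0 - -3 = 3
Det delta = entry_delta * cofactor = 3 * -14 = -42

Answer: -42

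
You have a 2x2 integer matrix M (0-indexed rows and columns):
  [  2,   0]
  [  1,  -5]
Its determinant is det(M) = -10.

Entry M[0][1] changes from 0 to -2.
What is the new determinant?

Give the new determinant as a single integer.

Answer: -8

Derivation:
det is linear in row 0: changing M[0][1] by delta changes det by delta * cofactor(0,1).
Cofactor C_01 = (-1)^(0+1) * minor(0,1) = -1
Entry delta = -2 - 0 = -2
Det delta = -2 * -1 = 2
New det = -10 + 2 = -8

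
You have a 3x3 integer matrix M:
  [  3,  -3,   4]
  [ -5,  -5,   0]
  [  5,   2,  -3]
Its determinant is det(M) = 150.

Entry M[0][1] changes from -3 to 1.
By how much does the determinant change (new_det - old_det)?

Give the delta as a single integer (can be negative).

Answer: -60

Derivation:
Cofactor C_01 = -15
Entry delta = 1 - -3 = 4
Det delta = entry_delta * cofactor = 4 * -15 = -60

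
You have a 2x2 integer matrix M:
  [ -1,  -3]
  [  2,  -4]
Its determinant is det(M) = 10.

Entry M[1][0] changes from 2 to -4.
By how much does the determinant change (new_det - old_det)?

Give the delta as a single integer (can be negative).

Cofactor C_10 = 3
Entry delta = -4 - 2 = -6
Det delta = entry_delta * cofactor = -6 * 3 = -18

Answer: -18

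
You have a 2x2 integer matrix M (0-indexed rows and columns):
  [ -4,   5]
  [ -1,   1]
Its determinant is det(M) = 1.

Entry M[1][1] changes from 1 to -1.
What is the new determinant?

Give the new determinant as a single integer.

Answer: 9

Derivation:
det is linear in row 1: changing M[1][1] by delta changes det by delta * cofactor(1,1).
Cofactor C_11 = (-1)^(1+1) * minor(1,1) = -4
Entry delta = -1 - 1 = -2
Det delta = -2 * -4 = 8
New det = 1 + 8 = 9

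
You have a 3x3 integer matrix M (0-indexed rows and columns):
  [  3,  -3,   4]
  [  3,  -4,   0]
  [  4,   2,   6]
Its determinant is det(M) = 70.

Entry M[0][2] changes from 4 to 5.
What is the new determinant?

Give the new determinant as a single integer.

det is linear in row 0: changing M[0][2] by delta changes det by delta * cofactor(0,2).
Cofactor C_02 = (-1)^(0+2) * minor(0,2) = 22
Entry delta = 5 - 4 = 1
Det delta = 1 * 22 = 22
New det = 70 + 22 = 92

Answer: 92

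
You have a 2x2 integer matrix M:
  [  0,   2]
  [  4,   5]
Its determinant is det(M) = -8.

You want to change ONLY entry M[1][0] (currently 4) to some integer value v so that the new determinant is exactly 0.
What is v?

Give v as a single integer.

Answer: 0

Derivation:
det is linear in entry M[1][0]: det = old_det + (v - 4) * C_10
Cofactor C_10 = -2
Want det = 0: -8 + (v - 4) * -2 = 0
  (v - 4) = 8 / -2 = -4
  v = 4 + (-4) = 0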